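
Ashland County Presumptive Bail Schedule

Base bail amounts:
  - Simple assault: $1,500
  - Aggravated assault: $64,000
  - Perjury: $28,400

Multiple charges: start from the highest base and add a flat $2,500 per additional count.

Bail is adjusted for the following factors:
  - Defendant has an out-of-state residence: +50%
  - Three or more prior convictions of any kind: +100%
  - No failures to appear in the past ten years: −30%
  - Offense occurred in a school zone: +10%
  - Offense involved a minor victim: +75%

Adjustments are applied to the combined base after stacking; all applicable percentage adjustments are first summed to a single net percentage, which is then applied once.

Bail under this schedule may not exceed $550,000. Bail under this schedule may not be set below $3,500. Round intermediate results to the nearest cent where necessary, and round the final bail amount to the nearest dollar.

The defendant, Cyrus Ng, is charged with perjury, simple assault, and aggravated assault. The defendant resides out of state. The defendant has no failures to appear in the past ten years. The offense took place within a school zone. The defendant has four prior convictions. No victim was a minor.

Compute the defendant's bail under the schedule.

$158,700

Base amounts from the schedule: perjury $28,400; simple assault $1,500; aggravated assault $64,000.
Stacking rule: highest base plus $2,500 per additional charge. Highest is aggravated assault at $64,000; 2 additional charges → +$5,000. Combined base = $69,000.
Net percentage adjustment: +50% +100% −30% +10% = +130%. $69,000 × 2.3 = $158,700.
$158,700 is within the $550,000 maximum.
$158,700 is at or above the $3,500 minimum.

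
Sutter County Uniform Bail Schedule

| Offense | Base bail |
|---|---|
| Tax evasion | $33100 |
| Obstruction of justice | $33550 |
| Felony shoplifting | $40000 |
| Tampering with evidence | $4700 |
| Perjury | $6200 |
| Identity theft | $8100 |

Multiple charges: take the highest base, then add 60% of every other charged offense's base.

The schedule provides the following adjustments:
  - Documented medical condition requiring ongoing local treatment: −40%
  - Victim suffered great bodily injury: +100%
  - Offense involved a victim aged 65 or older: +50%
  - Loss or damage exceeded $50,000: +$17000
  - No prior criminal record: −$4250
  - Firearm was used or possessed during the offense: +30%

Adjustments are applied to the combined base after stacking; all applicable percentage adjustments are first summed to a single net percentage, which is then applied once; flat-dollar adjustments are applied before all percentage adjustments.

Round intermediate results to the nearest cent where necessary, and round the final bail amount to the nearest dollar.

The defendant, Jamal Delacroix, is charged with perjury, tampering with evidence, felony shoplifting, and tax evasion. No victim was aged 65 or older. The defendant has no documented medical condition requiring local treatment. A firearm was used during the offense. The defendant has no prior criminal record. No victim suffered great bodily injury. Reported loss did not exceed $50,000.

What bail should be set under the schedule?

Base amounts from the schedule: perjury $6200; tampering with evidence $4700; felony shoplifting $40000; tax evasion $33100.
Stacking rule: highest base plus 60% of each additional charge. Highest is felony shoplifting at $40000. Additional: $6200 × 60% = $3720; $4700 × 60% = $2820; $33100 × 60% = $19860. Combined base = $40000 + $26400 = $66400.
No prior criminal record (−$4250 flat): $66400 − $4250 = $62150.
Firearm was used or possessed during the offense (+30%): $62150 × 1.3 = $80795.

$80795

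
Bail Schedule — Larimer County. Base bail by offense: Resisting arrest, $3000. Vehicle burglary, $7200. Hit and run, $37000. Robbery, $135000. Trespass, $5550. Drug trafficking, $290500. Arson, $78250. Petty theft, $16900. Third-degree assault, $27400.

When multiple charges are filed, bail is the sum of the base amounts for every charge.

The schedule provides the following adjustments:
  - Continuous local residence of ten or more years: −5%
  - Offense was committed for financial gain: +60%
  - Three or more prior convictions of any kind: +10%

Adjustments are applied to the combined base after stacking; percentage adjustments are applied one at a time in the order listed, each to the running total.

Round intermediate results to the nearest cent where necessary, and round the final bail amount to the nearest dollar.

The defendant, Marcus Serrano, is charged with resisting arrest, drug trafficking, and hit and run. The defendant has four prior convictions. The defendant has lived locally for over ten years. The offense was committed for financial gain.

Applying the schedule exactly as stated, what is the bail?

$552596

Base amounts from the schedule: resisting arrest $3000; drug trafficking $290500; hit and run $37000.
Stacking rule: sum of all bases. $3000 + $290500 + $37000 = $330500.
Continuous local residence of ten or more years (−5%): $330500 × 0.95 = $313975.
Offense was committed for financial gain (+60%): $313975 × 1.6 = $502360.
Three or more prior convictions of any kind (+10%): $502360 × 1.1 = $552596.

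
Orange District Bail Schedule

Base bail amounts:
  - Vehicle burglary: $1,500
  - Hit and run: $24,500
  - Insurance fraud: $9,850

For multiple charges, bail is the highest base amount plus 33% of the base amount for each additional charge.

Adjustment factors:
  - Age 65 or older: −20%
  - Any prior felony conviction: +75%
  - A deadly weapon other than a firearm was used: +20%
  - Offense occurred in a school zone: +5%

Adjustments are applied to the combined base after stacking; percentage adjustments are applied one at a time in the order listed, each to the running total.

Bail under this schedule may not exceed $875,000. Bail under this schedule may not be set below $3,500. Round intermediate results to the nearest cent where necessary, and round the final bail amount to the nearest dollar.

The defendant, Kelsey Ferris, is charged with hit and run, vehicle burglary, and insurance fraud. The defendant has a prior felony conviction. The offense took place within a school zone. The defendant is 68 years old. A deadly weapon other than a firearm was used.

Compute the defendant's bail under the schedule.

$49,825

Base amounts from the schedule: hit and run $24,500; vehicle burglary $1,500; insurance fraud $9,850.
Stacking rule: highest base plus 33% of each additional charge. Highest is hit and run at $24,500. Additional: $1,500 × 33% = $495; $9,850 × 33% = $3,250.50. Combined base = $24,500 + $3,745.50 = $28,245.50.
Age 65 or older (−20%): $28,245.50 × 0.8 = $22,596.40.
Any prior felony conviction (+75%): $22,596.40 × 1.75 = $39,543.70.
A deadly weapon other than a firearm was used (+20%): $39,543.70 × 1.2 = $47,452.44.
Offense occurred in a school zone (+5%): $47,452.44 × 1.05 = $49,825.06.
$49,825.06 is within the $875,000 maximum.
$49,825.06 is at or above the $3,500 minimum.
Rounded to the nearest dollar: $49,825.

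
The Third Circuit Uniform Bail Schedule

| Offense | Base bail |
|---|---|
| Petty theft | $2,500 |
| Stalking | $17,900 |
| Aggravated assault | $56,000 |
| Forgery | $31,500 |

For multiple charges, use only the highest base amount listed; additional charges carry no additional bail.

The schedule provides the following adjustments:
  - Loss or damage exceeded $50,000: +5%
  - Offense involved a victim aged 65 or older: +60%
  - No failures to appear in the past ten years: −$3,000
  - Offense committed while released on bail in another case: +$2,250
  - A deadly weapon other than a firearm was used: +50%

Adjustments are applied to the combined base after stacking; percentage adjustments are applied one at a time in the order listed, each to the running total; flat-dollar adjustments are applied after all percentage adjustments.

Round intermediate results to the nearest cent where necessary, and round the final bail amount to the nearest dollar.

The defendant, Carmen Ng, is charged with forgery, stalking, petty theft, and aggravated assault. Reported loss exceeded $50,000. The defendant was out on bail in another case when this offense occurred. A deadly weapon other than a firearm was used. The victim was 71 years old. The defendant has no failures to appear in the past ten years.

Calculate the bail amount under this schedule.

Base amounts from the schedule: forgery $31,500; stalking $17,900; petty theft $2,500; aggravated assault $56,000.
Stacking rule: use the highest base only. Highest is aggravated assault at $56,000. Combined base = $56,000.
Loss or damage exceeded $50,000 (+5%): $56,000 × 1.05 = $58,800.
Offense involved a victim aged 65 or older (+60%): $58,800 × 1.6 = $94,080.
A deadly weapon other than a firearm was used (+50%): $94,080 × 1.5 = $141,120.
No failures to appear in the past ten years (−$3,000 flat): $141,120 − $3,000 = $138,120.
Offense committed while released on bail in another case (+$2,250 flat): $138,120 + $2,250 = $140,370.

$140,370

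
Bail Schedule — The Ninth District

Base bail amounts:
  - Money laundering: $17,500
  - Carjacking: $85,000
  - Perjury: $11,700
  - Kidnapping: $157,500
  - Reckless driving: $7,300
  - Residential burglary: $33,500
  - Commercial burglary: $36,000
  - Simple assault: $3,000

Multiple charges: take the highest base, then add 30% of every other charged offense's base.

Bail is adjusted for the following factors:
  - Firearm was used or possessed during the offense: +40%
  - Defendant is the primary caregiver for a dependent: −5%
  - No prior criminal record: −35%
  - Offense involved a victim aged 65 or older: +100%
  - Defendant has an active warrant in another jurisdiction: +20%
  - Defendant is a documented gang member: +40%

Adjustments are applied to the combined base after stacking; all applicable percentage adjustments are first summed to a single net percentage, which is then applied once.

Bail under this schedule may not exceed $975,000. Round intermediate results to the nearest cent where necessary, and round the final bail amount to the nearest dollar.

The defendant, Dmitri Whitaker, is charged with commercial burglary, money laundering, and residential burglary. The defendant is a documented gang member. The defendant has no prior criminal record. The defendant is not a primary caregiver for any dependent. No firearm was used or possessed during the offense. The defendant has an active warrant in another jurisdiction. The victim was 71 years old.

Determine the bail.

Base amounts from the schedule: commercial burglary $36,000; money laundering $17,500; residential burglary $33,500.
Stacking rule: highest base plus 30% of each additional charge. Highest is commercial burglary at $36,000. Additional: $17,500 × 30% = $5,250; $33,500 × 30% = $10,050. Combined base = $36,000 + $15,300 = $51,300.
Net percentage adjustment: −35% +100% +20% +40% = +125%. $51,300 × 2.25 = $115,425.
$115,425 is within the $975,000 maximum.

$115,425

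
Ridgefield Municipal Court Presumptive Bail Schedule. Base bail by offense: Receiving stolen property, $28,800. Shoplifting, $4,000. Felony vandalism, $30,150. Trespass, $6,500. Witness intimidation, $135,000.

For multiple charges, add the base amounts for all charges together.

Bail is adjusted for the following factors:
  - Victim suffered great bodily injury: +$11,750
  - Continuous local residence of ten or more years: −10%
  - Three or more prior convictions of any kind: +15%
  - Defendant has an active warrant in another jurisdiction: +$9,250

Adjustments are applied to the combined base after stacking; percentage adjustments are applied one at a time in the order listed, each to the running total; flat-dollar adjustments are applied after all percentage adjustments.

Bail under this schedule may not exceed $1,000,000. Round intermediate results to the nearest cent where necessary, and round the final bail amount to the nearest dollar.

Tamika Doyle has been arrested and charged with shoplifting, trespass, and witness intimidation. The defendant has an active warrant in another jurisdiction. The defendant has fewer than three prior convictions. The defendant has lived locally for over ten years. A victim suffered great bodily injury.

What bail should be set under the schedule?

$151,950

Base amounts from the schedule: shoplifting $4,000; trespass $6,500; witness intimidation $135,000.
Stacking rule: sum of all bases. $4,000 + $6,500 + $135,000 = $145,500.
Continuous local residence of ten or more years (−10%): $145,500 × 0.9 = $130,950.
Victim suffered great bodily injury (+$11,750 flat): $130,950 + $11,750 = $142,700.
Defendant has an active warrant in another jurisdiction (+$9,250 flat): $142,700 + $9,250 = $151,950.
$151,950 is within the $1,000,000 maximum.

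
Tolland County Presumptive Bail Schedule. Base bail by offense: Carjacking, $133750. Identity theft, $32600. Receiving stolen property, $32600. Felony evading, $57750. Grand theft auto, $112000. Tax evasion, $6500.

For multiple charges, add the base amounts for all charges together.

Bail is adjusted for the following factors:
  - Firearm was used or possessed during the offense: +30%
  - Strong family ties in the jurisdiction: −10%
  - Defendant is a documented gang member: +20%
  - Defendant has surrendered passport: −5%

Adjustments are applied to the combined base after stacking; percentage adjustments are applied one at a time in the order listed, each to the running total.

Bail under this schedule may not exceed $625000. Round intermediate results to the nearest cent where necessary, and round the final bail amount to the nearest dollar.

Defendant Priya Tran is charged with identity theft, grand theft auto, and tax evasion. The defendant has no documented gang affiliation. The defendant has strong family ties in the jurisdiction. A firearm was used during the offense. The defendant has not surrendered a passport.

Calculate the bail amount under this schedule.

$176787

Base amounts from the schedule: identity theft $32600; grand theft auto $112000; tax evasion $6500.
Stacking rule: sum of all bases. $32600 + $112000 + $6500 = $151100.
Firearm was used or possessed during the offense (+30%): $151100 × 1.3 = $196430.
Strong family ties in the jurisdiction (−10%): $196430 × 0.9 = $176787.
$176787 is within the $625000 maximum.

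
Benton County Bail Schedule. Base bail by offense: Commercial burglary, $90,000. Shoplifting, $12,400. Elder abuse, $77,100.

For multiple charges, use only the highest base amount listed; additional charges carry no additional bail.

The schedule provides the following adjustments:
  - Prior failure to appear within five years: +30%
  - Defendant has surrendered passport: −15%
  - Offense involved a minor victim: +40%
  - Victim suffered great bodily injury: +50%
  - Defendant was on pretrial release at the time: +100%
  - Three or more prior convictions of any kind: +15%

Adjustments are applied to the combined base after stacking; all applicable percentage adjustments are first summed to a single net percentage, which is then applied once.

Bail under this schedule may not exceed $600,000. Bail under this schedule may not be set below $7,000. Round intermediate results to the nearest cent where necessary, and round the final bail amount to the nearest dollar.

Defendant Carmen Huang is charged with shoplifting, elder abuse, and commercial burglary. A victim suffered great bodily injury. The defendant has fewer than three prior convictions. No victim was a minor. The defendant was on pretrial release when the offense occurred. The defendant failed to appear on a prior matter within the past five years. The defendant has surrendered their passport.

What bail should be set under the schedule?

$238,500

Base amounts from the schedule: shoplifting $12,400; elder abuse $77,100; commercial burglary $90,000.
Stacking rule: use the highest base only. Highest is commercial burglary at $90,000. Combined base = $90,000.
Net percentage adjustment: +30% −15% +50% +100% = +165%. $90,000 × 2.65 = $238,500.
$238,500 is within the $600,000 maximum.
$238,500 is at or above the $7,000 minimum.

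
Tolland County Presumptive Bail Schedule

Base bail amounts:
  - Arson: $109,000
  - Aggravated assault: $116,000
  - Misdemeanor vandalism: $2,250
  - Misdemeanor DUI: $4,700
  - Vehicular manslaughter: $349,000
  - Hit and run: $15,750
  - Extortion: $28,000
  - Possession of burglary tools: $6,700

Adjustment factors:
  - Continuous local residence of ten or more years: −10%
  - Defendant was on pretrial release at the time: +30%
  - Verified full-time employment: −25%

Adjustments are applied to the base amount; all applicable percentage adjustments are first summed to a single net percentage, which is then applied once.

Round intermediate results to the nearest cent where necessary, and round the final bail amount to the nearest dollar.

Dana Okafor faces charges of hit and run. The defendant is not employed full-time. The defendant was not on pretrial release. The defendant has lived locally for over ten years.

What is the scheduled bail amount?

Base amounts from the schedule: hit and run $15,750.
Single charge. Combined base = $15,750.
Continuous local residence of ten or more years (−10%): $15,750 × 0.9 = $14,175.

$14,175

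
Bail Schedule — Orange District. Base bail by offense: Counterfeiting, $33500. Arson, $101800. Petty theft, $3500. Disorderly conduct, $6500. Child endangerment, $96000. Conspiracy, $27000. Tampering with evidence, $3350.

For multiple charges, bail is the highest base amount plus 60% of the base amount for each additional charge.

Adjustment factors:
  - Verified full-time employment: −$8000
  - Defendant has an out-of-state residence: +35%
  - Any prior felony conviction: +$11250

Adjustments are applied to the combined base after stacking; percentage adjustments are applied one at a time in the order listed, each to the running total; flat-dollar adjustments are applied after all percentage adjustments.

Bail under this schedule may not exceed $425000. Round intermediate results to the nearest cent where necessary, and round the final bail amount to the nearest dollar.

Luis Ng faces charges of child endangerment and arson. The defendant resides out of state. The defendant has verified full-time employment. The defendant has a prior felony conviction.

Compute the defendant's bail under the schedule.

Base amounts from the schedule: child endangerment $96000; arson $101800.
Stacking rule: highest base plus 60% of each additional charge. Highest is arson at $101800. Additional: $96000 × 60% = $57600. Combined base = $101800 + $57600 = $159400.
Defendant has an out-of-state residence (+35%): $159400 × 1.35 = $215190.
Verified full-time employment (−$8000 flat): $215190 − $8000 = $207190.
Any prior felony conviction (+$11250 flat): $207190 + $11250 = $218440.
$218440 is within the $425000 maximum.

$218440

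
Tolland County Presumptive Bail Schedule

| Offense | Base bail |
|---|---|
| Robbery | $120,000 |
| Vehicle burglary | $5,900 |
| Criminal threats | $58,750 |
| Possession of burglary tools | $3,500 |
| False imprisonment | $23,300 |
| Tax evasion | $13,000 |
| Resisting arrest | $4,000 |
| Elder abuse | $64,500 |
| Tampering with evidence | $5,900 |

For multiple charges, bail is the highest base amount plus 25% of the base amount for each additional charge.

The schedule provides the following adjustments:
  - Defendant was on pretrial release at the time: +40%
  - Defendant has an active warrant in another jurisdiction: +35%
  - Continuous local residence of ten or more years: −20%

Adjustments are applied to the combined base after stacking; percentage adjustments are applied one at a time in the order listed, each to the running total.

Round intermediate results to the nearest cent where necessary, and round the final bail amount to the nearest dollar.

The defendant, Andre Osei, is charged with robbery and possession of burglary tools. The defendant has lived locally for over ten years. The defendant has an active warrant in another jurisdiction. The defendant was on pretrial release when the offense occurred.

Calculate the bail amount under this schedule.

$182,763

Base amounts from the schedule: robbery $120,000; possession of burglary tools $3,500.
Stacking rule: highest base plus 25% of each additional charge. Highest is robbery at $120,000. Additional: $3,500 × 25% = $875. Combined base = $120,000 + $875 = $120,875.
Defendant was on pretrial release at the time (+40%): $120,875 × 1.4 = $169,225.
Defendant has an active warrant in another jurisdiction (+35%): $169,225 × 1.35 = $228,453.75.
Continuous local residence of ten or more years (−20%): $228,453.75 × 0.8 = $182,763.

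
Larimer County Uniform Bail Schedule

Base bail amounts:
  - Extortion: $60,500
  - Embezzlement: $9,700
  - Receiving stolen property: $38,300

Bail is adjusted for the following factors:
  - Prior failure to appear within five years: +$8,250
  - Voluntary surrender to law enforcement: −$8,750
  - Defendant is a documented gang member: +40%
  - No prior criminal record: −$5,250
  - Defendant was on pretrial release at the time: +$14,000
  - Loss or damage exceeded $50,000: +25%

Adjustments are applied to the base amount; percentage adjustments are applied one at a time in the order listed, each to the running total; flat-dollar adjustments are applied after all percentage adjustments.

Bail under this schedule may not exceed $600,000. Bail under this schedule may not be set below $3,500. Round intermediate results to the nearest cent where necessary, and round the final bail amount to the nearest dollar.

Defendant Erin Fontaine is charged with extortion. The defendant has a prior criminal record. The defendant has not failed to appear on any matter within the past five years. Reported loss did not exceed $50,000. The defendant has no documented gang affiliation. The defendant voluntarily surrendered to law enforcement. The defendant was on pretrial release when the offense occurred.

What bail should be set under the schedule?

Base amounts from the schedule: extortion $60,500.
Single charge. Combined base = $60,500.
Voluntary surrender to law enforcement (−$8,750 flat): $60,500 − $8,750 = $51,750.
Defendant was on pretrial release at the time (+$14,000 flat): $51,750 + $14,000 = $65,750.
$65,750 is within the $600,000 maximum.
$65,750 is at or above the $3,500 minimum.

$65,750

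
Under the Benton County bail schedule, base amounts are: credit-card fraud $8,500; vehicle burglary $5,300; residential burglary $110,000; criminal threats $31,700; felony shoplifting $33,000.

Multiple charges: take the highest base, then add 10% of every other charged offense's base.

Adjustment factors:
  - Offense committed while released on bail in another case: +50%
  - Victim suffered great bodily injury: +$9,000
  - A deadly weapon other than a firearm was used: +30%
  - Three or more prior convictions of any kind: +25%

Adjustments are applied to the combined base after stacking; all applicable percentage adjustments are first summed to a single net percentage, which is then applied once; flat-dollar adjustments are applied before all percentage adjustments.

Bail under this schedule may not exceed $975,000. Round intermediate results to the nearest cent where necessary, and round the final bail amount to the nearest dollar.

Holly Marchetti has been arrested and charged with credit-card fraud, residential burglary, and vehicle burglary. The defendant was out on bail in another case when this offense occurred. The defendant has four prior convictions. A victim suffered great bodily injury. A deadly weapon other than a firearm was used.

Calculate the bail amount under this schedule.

Base amounts from the schedule: credit-card fraud $8,500; residential burglary $110,000; vehicle burglary $5,300.
Stacking rule: highest base plus 10% of each additional charge. Highest is residential burglary at $110,000. Additional: $8,500 × 10% = $850; $5,300 × 10% = $530. Combined base = $110,000 + $1,380 = $111,380.
Victim suffered great bodily injury (+$9,000 flat): $111,380 + $9,000 = $120,380.
Net percentage adjustment: +50% +30% +25% = +105%. $120,380 × 2.05 = $246,779.
$246,779 is within the $975,000 maximum.

$246,779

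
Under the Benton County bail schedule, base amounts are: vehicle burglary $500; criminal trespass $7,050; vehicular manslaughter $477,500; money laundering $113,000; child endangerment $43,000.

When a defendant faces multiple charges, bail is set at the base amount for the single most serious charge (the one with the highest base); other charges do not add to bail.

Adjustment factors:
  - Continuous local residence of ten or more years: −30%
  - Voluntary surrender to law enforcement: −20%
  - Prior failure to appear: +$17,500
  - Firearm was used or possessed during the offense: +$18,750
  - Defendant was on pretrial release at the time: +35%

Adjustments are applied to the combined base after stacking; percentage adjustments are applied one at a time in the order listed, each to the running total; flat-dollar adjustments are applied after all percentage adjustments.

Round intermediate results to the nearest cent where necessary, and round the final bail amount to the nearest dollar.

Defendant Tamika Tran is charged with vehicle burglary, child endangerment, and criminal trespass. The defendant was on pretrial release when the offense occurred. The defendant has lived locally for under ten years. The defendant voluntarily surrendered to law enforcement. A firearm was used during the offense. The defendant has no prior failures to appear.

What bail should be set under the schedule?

Base amounts from the schedule: vehicle burglary $500; child endangerment $43,000; criminal trespass $7,050.
Stacking rule: use the highest base only. Highest is child endangerment at $43,000. Combined base = $43,000.
Voluntary surrender to law enforcement (−20%): $43,000 × 0.8 = $34,400.
Defendant was on pretrial release at the time (+35%): $34,400 × 1.35 = $46,440.
Firearm was used or possessed during the offense (+$18,750 flat): $46,440 + $18,750 = $65,190.

$65,190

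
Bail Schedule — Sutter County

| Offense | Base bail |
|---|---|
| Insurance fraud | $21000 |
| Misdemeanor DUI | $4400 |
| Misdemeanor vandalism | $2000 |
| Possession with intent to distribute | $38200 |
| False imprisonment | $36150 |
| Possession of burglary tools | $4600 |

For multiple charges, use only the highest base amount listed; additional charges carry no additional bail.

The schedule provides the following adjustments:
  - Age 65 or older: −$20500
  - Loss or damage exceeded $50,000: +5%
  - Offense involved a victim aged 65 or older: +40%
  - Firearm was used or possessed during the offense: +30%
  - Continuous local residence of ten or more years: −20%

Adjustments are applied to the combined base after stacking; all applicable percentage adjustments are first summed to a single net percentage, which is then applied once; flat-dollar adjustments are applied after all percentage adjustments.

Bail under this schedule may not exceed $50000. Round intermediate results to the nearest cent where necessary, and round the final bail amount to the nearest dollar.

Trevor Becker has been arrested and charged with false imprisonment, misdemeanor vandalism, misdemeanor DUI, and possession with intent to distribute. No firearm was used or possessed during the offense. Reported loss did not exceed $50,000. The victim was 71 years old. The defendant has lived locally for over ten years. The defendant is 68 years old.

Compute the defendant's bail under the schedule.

Base amounts from the schedule: false imprisonment $36150; misdemeanor vandalism $2000; misdemeanor DUI $4400; possession with intent to distribute $38200.
Stacking rule: use the highest base only. Highest is possession with intent to distribute at $38200. Combined base = $38200.
Net percentage adjustment: +40% −20% = +20%. $38200 × 1.2 = $45840.
Age 65 or older (−$20500 flat): $45840 − $20500 = $25340.
$25340 is within the $50000 maximum.

$25340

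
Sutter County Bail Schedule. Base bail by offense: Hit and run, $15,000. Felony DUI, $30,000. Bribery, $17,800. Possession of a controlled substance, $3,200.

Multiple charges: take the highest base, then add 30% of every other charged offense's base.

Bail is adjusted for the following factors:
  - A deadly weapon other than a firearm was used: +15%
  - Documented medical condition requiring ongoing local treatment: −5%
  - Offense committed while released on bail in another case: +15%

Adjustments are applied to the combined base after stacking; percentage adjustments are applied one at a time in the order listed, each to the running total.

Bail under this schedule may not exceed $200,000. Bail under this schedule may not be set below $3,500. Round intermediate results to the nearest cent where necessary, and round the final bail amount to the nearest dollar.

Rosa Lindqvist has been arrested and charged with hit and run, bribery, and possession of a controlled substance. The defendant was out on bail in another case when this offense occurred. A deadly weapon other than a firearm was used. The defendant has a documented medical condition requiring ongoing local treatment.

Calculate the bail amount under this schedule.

Base amounts from the schedule: hit and run $15,000; bribery $17,800; possession of a controlled substance $3,200.
Stacking rule: highest base plus 30% of each additional charge. Highest is bribery at $17,800. Additional: $15,000 × 30% = $4,500; $3,200 × 30% = $960. Combined base = $17,800 + $5,460 = $23,260.
A deadly weapon other than a firearm was used (+15%): $23,260 × 1.15 = $26,749.
Documented medical condition requiring ongoing local treatment (−5%): $26,749 × 0.95 = $25,411.55.
Offense committed while released on bail in another case (+15%): $25,411.55 × 1.15 = $29,223.28.
$29,223.28 is within the $200,000 maximum.
$29,223.28 is at or above the $3,500 minimum.
Rounded to the nearest dollar: $29,223.

$29,223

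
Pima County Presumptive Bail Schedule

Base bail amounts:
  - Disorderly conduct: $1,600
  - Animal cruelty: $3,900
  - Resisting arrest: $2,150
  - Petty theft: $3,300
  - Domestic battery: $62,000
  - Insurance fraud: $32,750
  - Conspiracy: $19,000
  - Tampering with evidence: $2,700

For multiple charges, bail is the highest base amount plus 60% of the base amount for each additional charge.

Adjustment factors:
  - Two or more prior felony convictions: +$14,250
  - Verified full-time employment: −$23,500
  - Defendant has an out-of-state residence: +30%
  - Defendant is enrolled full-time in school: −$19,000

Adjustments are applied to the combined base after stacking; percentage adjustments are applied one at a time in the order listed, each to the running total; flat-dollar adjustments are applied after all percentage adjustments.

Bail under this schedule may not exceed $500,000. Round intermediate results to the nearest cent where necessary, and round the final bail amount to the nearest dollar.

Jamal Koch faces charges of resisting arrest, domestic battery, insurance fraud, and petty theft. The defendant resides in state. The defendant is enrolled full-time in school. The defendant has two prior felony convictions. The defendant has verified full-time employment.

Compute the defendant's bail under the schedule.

Base amounts from the schedule: resisting arrest $2,150; domestic battery $62,000; insurance fraud $32,750; petty theft $3,300.
Stacking rule: highest base plus 60% of each additional charge. Highest is domestic battery at $62,000. Additional: $2,150 × 60% = $1,290; $32,750 × 60% = $19,650; $3,300 × 60% = $1,980. Combined base = $62,000 + $22,920 = $84,920.
Two or more prior felony convictions (+$14,250 flat): $84,920 + $14,250 = $99,170.
Verified full-time employment (−$23,500 flat): $99,170 − $23,500 = $75,670.
Defendant is enrolled full-time in school (−$19,000 flat): $75,670 − $19,000 = $56,670.
$56,670 is within the $500,000 maximum.

$56,670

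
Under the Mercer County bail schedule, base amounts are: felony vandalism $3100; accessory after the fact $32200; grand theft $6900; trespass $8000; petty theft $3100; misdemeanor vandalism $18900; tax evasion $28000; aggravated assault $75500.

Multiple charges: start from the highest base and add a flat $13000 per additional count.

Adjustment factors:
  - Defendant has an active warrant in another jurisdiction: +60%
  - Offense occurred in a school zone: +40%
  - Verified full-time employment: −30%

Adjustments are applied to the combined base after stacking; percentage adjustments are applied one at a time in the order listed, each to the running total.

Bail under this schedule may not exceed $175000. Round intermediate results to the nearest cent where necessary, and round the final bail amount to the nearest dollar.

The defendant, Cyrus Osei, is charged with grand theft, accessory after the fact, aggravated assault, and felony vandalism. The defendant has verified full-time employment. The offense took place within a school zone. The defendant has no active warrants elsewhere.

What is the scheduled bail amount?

$112210

Base amounts from the schedule: grand theft $6900; accessory after the fact $32200; aggravated assault $75500; felony vandalism $3100.
Stacking rule: highest base plus $13000 per additional charge. Highest is aggravated assault at $75500; 3 additional charges → +$39000. Combined base = $114500.
Offense occurred in a school zone (+40%): $114500 × 1.4 = $160300.
Verified full-time employment (−30%): $160300 × 0.7 = $112210.
$112210 is within the $175000 maximum.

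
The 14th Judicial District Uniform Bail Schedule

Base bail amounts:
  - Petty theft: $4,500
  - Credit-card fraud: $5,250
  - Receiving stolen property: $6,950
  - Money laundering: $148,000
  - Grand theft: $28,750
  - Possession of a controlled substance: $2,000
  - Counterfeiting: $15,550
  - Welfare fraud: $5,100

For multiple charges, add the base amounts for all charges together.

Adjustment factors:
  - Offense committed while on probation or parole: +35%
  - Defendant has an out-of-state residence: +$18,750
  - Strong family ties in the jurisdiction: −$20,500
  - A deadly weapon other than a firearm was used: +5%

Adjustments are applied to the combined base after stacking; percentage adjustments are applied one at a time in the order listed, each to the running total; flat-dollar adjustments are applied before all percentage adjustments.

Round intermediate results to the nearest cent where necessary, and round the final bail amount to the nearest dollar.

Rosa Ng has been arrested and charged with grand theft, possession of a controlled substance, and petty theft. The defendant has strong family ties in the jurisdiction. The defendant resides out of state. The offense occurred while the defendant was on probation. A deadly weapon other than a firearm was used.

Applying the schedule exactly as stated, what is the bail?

$47,486

Base amounts from the schedule: grand theft $28,750; possession of a controlled substance $2,000; petty theft $4,500.
Stacking rule: sum of all bases. $28,750 + $2,000 + $4,500 = $35,250.
Defendant has an out-of-state residence (+$18,750 flat): $35,250 + $18,750 = $54,000.
Strong family ties in the jurisdiction (−$20,500 flat): $54,000 − $20,500 = $33,500.
Offense committed while on probation or parole (+35%): $33,500 × 1.35 = $45,225.
A deadly weapon other than a firearm was used (+5%): $45,225 × 1.05 = $47,486.25.
Rounded to the nearest dollar: $47,486.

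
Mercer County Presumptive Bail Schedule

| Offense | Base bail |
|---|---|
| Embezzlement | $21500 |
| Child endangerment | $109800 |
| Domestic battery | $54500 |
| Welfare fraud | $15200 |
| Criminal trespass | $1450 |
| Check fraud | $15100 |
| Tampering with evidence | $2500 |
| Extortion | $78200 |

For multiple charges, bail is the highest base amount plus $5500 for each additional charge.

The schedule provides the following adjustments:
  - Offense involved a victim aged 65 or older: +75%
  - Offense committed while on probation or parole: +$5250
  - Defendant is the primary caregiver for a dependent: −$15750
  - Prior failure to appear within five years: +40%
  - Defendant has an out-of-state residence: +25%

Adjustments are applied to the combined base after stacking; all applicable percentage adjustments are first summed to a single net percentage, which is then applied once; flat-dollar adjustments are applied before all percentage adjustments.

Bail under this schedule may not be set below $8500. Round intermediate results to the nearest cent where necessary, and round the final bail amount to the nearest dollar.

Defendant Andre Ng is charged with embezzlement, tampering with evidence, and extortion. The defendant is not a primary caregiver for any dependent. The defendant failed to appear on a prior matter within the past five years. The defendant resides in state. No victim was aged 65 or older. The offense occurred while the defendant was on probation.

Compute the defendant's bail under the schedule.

Base amounts from the schedule: embezzlement $21500; tampering with evidence $2500; extortion $78200.
Stacking rule: highest base plus $5500 per additional charge. Highest is extortion at $78200; 2 additional charges → +$11000. Combined base = $89200.
Offense committed while on probation or parole (+$5250 flat): $89200 + $5250 = $94450.
Prior failure to appear within five years (+40%): $94450 × 1.4 = $132230.
$132230 is at or above the $8500 minimum.

$132230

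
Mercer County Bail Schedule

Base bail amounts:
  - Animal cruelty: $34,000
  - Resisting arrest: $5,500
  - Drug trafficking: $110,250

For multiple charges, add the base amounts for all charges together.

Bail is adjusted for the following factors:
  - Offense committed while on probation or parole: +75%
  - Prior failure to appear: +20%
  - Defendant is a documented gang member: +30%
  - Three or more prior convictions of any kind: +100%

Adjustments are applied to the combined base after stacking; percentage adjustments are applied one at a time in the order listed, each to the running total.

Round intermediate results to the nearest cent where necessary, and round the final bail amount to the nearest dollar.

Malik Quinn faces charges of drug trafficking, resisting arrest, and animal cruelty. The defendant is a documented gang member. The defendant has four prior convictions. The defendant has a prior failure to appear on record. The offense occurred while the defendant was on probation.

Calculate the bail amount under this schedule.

$817,635

Base amounts from the schedule: drug trafficking $110,250; resisting arrest $5,500; animal cruelty $34,000.
Stacking rule: sum of all bases. $110,250 + $5,500 + $34,000 = $149,750.
Offense committed while on probation or parole (+75%): $149,750 × 1.75 = $262,062.50.
Prior failure to appear (+20%): $262,062.50 × 1.2 = $314,475.
Defendant is a documented gang member (+30%): $314,475 × 1.3 = $408,817.50.
Three or more prior convictions of any kind (+100%): $408,817.50 × 2 = $817,635.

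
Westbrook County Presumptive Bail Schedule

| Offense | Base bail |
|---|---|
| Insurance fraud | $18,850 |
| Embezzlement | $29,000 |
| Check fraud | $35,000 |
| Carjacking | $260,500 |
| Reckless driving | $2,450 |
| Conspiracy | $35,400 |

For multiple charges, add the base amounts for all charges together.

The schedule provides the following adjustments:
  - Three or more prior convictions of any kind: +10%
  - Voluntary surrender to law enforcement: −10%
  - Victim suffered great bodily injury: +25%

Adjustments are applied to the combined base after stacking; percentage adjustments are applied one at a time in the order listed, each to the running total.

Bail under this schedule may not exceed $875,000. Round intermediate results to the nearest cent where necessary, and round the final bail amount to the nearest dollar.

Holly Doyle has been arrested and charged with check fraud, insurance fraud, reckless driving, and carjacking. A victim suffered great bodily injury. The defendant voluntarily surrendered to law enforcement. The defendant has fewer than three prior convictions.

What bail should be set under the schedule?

Base amounts from the schedule: check fraud $35,000; insurance fraud $18,850; reckless driving $2,450; carjacking $260,500.
Stacking rule: sum of all bases. $35,000 + $18,850 + $2,450 + $260,500 = $316,800.
Voluntary surrender to law enforcement (−10%): $316,800 × 0.9 = $285,120.
Victim suffered great bodily injury (+25%): $285,120 × 1.25 = $356,400.
$356,400 is within the $875,000 maximum.

$356,400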